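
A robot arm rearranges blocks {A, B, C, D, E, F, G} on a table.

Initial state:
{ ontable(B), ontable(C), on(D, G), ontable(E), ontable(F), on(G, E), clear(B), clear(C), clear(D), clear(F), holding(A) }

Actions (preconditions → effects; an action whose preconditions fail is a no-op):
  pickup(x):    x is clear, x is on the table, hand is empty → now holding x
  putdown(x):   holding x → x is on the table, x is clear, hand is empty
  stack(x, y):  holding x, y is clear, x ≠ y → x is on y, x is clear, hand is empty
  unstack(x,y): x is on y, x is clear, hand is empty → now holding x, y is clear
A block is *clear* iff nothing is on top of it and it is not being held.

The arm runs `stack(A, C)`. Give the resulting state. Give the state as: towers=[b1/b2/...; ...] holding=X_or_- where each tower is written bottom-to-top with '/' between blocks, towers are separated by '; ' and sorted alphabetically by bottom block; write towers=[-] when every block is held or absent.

before: towers=[B; C; E/G/D; F] holding=A
pre[stack(A, C)]: holding(A) ✓, clear(C) ✓, A≠C ✓
all met → apply stack(A, C)
after:  towers=[B; C/A; E/G/D; F] holding=-

towers=[B; C/A; E/G/D; F] holding=-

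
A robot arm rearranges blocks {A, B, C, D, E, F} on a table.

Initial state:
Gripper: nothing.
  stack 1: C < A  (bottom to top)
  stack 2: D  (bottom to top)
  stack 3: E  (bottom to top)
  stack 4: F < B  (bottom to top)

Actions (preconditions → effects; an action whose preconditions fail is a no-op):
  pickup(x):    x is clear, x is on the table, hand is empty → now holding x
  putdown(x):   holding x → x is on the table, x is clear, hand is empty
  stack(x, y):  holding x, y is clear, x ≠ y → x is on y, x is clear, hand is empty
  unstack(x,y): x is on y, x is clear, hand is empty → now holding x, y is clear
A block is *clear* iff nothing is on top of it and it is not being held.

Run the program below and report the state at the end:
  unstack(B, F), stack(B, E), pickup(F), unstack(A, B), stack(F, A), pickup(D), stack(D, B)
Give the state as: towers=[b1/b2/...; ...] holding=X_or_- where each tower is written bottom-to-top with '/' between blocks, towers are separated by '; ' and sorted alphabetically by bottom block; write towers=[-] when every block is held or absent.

towers=[C/A/F; E/B/D] holding=-

step 1 (unstack(B, F)): towers=[C/A; D; E; F] holding=B
step 2 (stack(B, E)): towers=[C/A; D; E/B; F] holding=-
step 3 (pickup(F)): towers=[C/A; D; E/B] holding=F
step 4 (unstack(A, B)) [no-op]: towers=[C/A; D; E/B] holding=F
step 5 (stack(F, A)): towers=[C/A/F; D; E/B] holding=-
step 6 (pickup(D)): towers=[C/A/F; E/B] holding=D
step 7 (stack(D, B)): towers=[C/A/F; E/B/D] holding=-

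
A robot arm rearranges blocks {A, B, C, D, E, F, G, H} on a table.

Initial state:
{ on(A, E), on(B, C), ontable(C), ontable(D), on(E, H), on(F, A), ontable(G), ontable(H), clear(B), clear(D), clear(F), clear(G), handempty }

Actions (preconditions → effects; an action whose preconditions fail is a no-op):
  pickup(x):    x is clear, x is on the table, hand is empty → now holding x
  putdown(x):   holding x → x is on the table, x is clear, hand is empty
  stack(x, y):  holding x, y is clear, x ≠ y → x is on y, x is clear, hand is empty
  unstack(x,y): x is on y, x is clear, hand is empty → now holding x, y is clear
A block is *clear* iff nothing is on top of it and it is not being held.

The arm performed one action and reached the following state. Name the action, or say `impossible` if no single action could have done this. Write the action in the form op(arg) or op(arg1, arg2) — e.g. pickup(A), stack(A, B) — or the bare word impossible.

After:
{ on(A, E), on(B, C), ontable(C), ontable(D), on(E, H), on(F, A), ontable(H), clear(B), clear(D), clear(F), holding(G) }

pickup(G)

target: towers=[C/B; D; H/E/A/F] holding=G
         pickup(G) → towers=[C/B; D; H/E/A/F] holding=G  ← match
     unstack(B, C) → towers=[C; D; G; H/E/A/F] holding=B
     unstack(F, A) → towers=[C/B; D; G; H/E/A] holding=F
         pickup(D) → towers=[C/B; G; H/E/A/F] holding=D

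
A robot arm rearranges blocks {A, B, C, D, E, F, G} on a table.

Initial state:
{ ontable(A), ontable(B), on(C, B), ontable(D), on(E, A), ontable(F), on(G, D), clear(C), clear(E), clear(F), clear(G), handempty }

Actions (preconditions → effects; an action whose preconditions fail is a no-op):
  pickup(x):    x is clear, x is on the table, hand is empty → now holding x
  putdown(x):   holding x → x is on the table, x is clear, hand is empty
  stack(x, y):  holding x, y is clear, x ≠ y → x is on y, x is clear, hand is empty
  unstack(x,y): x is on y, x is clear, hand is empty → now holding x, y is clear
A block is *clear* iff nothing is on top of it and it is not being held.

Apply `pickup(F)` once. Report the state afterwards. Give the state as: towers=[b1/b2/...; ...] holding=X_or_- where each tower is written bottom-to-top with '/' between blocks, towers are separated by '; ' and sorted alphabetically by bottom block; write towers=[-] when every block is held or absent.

before: towers=[A/E; B/C; D/G; F] holding=-
pre[pickup(F)]: clear(F) ✓, ontable(F) ✓, handempty ✓
all met → apply pickup(F)
after:  towers=[A/E; B/C; D/G] holding=F

towers=[A/E; B/C; D/G] holding=F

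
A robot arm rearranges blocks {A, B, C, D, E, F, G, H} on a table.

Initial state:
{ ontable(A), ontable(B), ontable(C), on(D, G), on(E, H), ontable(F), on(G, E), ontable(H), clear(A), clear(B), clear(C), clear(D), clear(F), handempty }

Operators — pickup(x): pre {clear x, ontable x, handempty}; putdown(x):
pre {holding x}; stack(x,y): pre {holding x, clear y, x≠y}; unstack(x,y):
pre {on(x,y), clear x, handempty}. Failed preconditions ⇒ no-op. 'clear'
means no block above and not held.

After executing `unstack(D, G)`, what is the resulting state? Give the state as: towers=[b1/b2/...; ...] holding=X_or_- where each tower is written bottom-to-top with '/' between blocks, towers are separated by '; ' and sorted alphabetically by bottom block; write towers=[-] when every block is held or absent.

before: towers=[A; B; C; F; H/E/G/D] holding=-
pre[unstack(D, G)]: on(D,G) yes, clear(D) yes, handempty yes
all met → apply unstack(D, G)
after:  towers=[A; B; C; F; H/E/G] holding=D

towers=[A; B; C; F; H/E/G] holding=D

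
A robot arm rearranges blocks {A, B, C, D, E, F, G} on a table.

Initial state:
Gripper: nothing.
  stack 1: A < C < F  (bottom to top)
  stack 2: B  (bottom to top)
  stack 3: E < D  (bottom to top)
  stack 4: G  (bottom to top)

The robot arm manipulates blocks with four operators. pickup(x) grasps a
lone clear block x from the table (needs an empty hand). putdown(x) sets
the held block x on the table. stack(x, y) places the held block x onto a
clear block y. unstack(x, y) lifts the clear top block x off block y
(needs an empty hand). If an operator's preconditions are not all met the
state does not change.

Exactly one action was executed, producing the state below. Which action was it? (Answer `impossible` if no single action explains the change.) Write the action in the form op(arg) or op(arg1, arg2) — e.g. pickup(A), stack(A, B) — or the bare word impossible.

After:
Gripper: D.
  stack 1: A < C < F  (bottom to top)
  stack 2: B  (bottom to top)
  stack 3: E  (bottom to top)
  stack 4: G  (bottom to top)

unstack(D, E)

target: towers=[A/C/F; B; E; G] holding=D
         pickup(B) → towers=[A/C/F; E/D; G] holding=B
     unstack(F, C) → towers=[A/C; B; E/D; G] holding=F
         pickup(G) → towers=[A/C/F; B; E/D] holding=G
     unstack(D, E) → towers=[A/C/F; B; E; G] holding=D  ← match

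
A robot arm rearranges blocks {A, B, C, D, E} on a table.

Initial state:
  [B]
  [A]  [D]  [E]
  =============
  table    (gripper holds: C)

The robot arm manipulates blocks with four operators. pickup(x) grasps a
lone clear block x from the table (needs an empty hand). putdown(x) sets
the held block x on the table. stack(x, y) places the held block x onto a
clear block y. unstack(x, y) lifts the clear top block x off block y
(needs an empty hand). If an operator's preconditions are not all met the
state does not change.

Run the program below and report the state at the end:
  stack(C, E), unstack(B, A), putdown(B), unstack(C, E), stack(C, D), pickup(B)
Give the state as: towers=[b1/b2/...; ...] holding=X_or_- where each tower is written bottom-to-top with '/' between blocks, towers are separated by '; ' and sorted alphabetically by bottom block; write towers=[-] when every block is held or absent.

step 1 (stack(C, E)): towers=[A/B; D; E/C] holding=-
step 2 (unstack(B, A)): towers=[A; D; E/C] holding=B
step 3 (putdown(B)): towers=[A; B; D; E/C] holding=-
step 4 (unstack(C, E)): towers=[A; B; D; E] holding=C
step 5 (stack(C, D)): towers=[A; B; D/C; E] holding=-
step 6 (pickup(B)): towers=[A; D/C; E] holding=B

towers=[A; D/C; E] holding=B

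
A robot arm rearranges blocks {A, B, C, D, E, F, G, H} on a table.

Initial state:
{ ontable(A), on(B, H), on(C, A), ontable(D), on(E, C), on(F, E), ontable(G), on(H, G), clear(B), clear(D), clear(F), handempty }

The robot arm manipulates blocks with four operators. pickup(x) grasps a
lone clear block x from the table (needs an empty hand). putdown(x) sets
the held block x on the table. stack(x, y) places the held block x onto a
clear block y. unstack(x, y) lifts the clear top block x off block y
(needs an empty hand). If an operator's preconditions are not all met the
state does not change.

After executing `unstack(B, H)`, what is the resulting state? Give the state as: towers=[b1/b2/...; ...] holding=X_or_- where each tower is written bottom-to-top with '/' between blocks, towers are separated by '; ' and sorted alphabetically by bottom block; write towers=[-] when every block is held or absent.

towers=[A/C/E/F; D; G/H] holding=B

before: towers=[A/C/E/F; D; G/H/B] holding=-
pre[unstack(B, H)]: on(B,H) yes, clear(B) yes, handempty yes
all met → apply unstack(B, H)
after:  towers=[A/C/E/F; D; G/H] holding=B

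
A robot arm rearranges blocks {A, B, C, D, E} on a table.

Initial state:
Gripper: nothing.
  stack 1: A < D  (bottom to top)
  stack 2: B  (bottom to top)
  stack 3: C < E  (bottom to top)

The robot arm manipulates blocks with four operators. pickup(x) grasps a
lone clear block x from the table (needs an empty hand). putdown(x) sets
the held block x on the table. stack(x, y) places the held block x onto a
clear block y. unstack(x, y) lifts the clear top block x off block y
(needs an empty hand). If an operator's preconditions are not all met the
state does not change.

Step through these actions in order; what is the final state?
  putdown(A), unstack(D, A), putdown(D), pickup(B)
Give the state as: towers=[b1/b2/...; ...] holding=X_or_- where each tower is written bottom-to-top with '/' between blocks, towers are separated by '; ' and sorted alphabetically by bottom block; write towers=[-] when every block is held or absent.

towers=[A; C/E; D] holding=B

step 1 (putdown(A)) [no-op]: towers=[A/D; B; C/E] holding=-
step 2 (unstack(D, A)): towers=[A; B; C/E] holding=D
step 3 (putdown(D)): towers=[A; B; C/E; D] holding=-
step 4 (pickup(B)): towers=[A; C/E; D] holding=B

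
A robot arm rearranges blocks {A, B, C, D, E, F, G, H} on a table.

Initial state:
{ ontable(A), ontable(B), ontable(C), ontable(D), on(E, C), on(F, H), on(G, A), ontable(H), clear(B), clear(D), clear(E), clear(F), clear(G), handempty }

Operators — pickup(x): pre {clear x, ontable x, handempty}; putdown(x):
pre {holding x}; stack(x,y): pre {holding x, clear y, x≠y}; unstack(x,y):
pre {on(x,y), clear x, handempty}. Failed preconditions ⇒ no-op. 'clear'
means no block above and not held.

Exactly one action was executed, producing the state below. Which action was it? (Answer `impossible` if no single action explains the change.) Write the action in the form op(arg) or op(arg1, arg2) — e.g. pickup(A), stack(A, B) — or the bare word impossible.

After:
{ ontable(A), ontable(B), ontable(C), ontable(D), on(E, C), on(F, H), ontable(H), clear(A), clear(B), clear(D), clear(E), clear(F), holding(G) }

target: towers=[A; B; C/E; D; H/F] holding=G
     unstack(G, A) → towers=[A; B; C/E; D; H/F] holding=G  ← match
     unstack(E, C) → towers=[A/G; B; C; D; H/F] holding=E
         pickup(B) → towers=[A/G; C/E; D; H/F] holding=B
     unstack(F, H) → towers=[A/G; B; C/E; D; H] holding=F
         pickup(D) → towers=[A/G; B; C/E; H/F] holding=D

unstack(G, A)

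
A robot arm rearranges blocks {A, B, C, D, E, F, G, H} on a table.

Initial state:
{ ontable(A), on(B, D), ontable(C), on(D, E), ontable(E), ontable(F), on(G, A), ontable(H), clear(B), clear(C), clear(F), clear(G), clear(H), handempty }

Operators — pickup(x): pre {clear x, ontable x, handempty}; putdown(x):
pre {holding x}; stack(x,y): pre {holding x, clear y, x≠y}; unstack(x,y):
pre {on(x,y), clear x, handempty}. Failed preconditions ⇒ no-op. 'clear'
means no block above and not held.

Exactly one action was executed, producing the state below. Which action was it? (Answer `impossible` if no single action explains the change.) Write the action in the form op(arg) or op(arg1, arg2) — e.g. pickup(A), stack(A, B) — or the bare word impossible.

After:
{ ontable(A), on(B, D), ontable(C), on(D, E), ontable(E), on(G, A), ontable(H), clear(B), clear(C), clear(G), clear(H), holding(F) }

pickup(F)

target: towers=[A/G; C; E/D/B; H] holding=F
     unstack(G, A) → towers=[A; C; E/D/B; F; H] holding=G
         pickup(H) → towers=[A/G; C; E/D/B; F] holding=H
     unstack(B, D) → towers=[A/G; C; E/D; F; H] holding=B
         pickup(F) → towers=[A/G; C; E/D/B; H] holding=F  ← match
         pickup(C) → towers=[A/G; E/D/B; F; H] holding=C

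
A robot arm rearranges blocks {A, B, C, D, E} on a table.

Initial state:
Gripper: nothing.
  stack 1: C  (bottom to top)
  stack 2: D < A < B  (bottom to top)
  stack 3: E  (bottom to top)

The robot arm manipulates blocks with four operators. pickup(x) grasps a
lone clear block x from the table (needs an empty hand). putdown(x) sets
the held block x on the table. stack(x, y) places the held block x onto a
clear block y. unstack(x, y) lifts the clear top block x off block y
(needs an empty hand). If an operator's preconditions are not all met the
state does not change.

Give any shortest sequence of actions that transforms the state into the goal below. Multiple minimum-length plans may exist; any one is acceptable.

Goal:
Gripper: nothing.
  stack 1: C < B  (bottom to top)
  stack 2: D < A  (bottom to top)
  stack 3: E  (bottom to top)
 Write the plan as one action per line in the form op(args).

step 1 (unstack(B, A)): towers=[C; D/A; E] holding=B
step 2 (stack(B, C)): towers=[C/B; D/A; E] holding=-
goal check: towers=[C/B; D/A; E] holding=- — reached (length 2, optimal by BFS)

unstack(B, A)
stack(B, C)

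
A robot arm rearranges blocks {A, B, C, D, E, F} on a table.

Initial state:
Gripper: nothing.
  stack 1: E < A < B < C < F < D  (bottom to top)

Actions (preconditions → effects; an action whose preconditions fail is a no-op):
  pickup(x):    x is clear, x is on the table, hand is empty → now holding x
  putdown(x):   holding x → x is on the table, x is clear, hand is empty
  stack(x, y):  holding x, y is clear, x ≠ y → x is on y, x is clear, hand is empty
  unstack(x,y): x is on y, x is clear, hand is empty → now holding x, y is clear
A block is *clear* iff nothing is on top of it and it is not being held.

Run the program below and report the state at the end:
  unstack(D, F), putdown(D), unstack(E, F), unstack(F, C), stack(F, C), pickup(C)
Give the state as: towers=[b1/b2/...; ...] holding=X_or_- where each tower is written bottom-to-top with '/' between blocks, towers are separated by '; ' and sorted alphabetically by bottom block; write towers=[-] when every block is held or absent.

towers=[D; E/A/B/C/F] holding=-

step 1 (unstack(D, F)): towers=[E/A/B/C/F] holding=D
step 2 (putdown(D)): towers=[D; E/A/B/C/F] holding=-
step 3 (unstack(E, F)) [no-op]: towers=[D; E/A/B/C/F] holding=-
step 4 (unstack(F, C)): towers=[D; E/A/B/C] holding=F
step 5 (stack(F, C)): towers=[D; E/A/B/C/F] holding=-
step 6 (pickup(C)) [no-op]: towers=[D; E/A/B/C/F] holding=-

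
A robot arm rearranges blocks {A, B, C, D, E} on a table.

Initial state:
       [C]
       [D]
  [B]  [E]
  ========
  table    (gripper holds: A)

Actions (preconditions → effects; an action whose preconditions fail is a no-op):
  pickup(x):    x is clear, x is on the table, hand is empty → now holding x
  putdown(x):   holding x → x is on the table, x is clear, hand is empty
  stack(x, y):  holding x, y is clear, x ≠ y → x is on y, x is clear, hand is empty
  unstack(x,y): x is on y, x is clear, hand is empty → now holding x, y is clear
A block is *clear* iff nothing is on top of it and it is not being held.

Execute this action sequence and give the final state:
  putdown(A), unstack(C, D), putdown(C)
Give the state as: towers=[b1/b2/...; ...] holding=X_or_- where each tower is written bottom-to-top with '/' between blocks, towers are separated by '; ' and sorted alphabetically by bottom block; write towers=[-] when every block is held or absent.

towers=[A; B; C; E/D] holding=-

step 1 (putdown(A)): towers=[A; B; E/D/C] holding=-
step 2 (unstack(C, D)): towers=[A; B; E/D] holding=C
step 3 (putdown(C)): towers=[A; B; C; E/D] holding=-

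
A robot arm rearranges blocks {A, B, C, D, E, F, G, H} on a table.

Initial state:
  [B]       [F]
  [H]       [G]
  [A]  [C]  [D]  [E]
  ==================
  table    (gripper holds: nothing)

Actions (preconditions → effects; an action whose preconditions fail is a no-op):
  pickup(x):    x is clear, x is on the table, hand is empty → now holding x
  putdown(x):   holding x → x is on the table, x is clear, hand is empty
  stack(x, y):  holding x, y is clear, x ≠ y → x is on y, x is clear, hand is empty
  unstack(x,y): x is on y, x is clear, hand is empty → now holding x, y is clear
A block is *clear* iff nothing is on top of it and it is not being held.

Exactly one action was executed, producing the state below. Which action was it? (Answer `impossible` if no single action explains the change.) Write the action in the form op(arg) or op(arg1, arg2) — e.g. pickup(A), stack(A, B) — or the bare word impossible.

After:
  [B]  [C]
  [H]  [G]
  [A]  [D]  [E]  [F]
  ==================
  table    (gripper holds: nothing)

impossible

target: towers=[A/H/B; D/G/C; E; F] holding=-
         pickup(E) → towers=[A/H/B; C; D/G/F] holding=E
     unstack(B, H) → towers=[A/H; C; D/G/F; E] holding=B
     unstack(F, G) → towers=[A/H/B; C; D/G; E] holding=F
         pickup(C) → towers=[A/H/B; D/G/F; E] holding=C
none of the 4 applicable actions match → impossible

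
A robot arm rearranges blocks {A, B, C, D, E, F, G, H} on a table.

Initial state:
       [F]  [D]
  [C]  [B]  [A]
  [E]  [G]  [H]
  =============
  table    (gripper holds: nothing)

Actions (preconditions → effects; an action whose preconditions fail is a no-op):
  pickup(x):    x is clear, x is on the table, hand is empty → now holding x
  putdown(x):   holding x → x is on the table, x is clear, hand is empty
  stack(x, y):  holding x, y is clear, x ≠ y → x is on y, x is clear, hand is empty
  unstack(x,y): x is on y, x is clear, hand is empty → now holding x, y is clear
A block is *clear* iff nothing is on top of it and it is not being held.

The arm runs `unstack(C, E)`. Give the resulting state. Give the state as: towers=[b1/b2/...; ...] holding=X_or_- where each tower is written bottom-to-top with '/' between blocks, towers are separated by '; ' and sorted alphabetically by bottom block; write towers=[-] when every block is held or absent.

towers=[E; G/B/F; H/A/D] holding=C

before: towers=[E/C; G/B/F; H/A/D] holding=-
pre[unstack(C, E)]: on(C,E) yes, clear(C) yes, handempty yes
all met → apply unstack(C, E)
after:  towers=[E; G/B/F; H/A/D] holding=C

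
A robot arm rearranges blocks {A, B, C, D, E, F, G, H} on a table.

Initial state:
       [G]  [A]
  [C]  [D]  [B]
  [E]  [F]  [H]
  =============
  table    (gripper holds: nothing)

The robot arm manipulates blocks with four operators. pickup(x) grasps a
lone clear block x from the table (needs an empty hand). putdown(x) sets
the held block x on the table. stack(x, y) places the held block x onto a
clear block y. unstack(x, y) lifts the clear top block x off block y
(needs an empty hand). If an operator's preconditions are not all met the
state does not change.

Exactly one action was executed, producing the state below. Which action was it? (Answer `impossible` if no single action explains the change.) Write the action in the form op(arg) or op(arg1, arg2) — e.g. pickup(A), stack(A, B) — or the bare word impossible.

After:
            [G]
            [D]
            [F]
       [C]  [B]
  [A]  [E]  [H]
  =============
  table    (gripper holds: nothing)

impossible

target: towers=[A; E/C; H/B/F/D/G] holding=-
     unstack(G, D) → towers=[E/C; F/D; H/B/A] holding=G
     unstack(A, B) → towers=[E/C; F/D/G; H/B] holding=A
     unstack(C, E) → towers=[E; F/D/G; H/B/A] holding=C
none of the 3 applicable actions match → impossible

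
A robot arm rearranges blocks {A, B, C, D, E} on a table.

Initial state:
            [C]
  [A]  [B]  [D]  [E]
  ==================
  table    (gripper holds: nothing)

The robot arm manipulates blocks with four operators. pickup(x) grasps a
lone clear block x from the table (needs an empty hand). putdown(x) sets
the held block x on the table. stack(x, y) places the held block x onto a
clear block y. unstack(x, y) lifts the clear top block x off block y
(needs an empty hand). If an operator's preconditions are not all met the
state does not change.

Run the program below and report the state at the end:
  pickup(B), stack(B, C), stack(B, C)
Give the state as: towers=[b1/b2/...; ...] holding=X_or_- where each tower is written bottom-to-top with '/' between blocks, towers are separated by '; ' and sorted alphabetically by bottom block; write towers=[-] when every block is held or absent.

step 1 (pickup(B)): towers=[A; D/C; E] holding=B
step 2 (stack(B, C)): towers=[A; D/C/B; E] holding=-
step 3 (stack(B, C)) [no-op]: towers=[A; D/C/B; E] holding=-

towers=[A; D/C/B; E] holding=-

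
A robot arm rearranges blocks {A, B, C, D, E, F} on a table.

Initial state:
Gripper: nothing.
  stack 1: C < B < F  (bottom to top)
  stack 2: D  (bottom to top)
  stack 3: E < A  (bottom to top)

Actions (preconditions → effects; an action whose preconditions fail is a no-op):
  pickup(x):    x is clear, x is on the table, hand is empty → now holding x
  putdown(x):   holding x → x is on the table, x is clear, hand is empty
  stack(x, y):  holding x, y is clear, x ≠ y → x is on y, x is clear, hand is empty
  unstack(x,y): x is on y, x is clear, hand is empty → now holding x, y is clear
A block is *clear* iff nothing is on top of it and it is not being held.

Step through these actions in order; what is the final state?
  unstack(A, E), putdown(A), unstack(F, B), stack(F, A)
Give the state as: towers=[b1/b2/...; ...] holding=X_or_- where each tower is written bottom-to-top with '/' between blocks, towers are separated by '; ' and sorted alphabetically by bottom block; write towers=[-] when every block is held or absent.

step 1 (unstack(A, E)): towers=[C/B/F; D; E] holding=A
step 2 (putdown(A)): towers=[A; C/B/F; D; E] holding=-
step 3 (unstack(F, B)): towers=[A; C/B; D; E] holding=F
step 4 (stack(F, A)): towers=[A/F; C/B; D; E] holding=-

towers=[A/F; C/B; D; E] holding=-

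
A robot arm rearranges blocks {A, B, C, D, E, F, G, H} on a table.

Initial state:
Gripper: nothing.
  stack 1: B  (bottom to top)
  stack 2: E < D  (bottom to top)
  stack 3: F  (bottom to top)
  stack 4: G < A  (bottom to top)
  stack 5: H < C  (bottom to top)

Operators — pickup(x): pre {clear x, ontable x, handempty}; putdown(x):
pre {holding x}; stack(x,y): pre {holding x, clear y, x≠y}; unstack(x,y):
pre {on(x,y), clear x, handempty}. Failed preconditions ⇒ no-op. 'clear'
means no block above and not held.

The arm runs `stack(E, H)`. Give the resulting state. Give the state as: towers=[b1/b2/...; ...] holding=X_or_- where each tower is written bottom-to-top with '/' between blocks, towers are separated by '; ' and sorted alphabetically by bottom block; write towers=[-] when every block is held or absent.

before: towers=[B; E/D; F; G/A; H/C] holding=-
pre[stack(E, H)]: holding(E) fail, clear(H) fail, E≠H ok
holding(E), clear(H) unmet → stack(E, H) is a no-op
after:  towers=[B; E/D; F; G/A; H/C] holding=-

towers=[B; E/D; F; G/A; H/C] holding=-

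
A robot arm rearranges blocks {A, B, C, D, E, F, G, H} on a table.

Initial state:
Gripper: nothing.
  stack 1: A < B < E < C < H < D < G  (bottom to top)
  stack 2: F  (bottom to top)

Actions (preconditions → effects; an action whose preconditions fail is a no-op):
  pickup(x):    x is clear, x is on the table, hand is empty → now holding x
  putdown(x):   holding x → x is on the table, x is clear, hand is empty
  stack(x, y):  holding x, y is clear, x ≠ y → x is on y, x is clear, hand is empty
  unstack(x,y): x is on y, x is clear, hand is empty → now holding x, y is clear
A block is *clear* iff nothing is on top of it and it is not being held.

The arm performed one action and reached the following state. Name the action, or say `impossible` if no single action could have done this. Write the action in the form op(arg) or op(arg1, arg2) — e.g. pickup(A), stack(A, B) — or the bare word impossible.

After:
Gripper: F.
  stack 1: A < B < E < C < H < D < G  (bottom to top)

pickup(F)

target: towers=[A/B/E/C/H/D/G] holding=F
     unstack(G, D) → towers=[A/B/E/C/H/D; F] holding=G
         pickup(F) → towers=[A/B/E/C/H/D/G] holding=F  ← match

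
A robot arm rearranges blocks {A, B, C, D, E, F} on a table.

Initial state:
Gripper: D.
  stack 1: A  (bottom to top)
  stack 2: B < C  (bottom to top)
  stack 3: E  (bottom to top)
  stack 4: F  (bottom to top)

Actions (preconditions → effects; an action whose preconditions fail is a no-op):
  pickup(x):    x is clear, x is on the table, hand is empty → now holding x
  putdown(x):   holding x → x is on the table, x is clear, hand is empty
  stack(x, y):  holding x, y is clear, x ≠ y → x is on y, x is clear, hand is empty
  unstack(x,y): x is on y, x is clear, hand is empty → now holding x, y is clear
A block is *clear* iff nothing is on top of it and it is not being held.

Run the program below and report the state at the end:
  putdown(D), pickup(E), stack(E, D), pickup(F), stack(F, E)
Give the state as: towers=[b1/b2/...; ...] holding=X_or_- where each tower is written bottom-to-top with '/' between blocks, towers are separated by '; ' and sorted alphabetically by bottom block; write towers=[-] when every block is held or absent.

step 1 (putdown(D)): towers=[A; B/C; D; E; F] holding=-
step 2 (pickup(E)): towers=[A; B/C; D; F] holding=E
step 3 (stack(E, D)): towers=[A; B/C; D/E; F] holding=-
step 4 (pickup(F)): towers=[A; B/C; D/E] holding=F
step 5 (stack(F, E)): towers=[A; B/C; D/E/F] holding=-

towers=[A; B/C; D/E/F] holding=-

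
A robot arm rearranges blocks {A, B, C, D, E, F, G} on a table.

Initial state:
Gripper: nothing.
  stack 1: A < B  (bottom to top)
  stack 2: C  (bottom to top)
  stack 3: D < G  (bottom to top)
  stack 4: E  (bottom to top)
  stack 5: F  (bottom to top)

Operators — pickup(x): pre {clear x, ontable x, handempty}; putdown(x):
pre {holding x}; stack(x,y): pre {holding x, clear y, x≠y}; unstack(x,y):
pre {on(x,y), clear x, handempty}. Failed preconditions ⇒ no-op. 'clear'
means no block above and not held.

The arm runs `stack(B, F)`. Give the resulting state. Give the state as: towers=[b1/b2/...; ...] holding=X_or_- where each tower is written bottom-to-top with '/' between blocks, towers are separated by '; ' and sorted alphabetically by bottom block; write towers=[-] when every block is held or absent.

before: towers=[A/B; C; D/G; E; F] holding=-
pre[stack(B, F)]: holding(B) fail, clear(F) ok, B≠F ok
holding(B) unmet → stack(B, F) is a no-op
after:  towers=[A/B; C; D/G; E; F] holding=-

towers=[A/B; C; D/G; E; F] holding=-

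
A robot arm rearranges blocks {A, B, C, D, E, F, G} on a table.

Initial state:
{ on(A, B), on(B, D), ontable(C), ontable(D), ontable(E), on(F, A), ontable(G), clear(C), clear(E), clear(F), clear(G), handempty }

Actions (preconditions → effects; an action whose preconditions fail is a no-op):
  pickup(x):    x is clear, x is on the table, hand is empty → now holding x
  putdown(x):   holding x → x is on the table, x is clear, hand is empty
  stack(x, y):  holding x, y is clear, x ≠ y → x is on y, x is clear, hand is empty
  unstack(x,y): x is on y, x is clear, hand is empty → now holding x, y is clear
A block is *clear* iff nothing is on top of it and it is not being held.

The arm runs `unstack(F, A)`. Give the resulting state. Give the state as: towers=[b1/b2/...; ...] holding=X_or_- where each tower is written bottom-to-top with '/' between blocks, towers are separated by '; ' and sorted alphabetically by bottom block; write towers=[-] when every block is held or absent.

towers=[C; D/B/A; E; G] holding=F

before: towers=[C; D/B/A/F; E; G] holding=-
pre[unstack(F, A)]: on(F,A) ok, clear(F) ok, handempty ok
all met → apply unstack(F, A)
after:  towers=[C; D/B/A; E; G] holding=F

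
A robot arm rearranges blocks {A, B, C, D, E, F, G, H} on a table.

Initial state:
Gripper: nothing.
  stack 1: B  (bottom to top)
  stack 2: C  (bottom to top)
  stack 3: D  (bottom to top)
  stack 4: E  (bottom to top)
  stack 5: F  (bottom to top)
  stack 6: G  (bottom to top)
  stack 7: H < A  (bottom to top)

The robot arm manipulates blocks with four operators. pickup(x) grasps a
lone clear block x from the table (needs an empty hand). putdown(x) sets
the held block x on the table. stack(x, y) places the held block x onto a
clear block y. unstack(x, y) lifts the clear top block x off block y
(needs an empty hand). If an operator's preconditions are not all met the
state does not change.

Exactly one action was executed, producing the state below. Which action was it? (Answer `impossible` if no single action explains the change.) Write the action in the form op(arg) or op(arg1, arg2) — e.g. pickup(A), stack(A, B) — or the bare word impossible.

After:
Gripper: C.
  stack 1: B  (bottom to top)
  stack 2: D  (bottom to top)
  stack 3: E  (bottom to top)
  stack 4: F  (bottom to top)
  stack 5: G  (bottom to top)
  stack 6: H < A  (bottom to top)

pickup(C)

target: towers=[B; D; E; F; G; H/A] holding=C
         pickup(G) → towers=[B; C; D; E; F; H/A] holding=G
     unstack(A, H) → towers=[B; C; D; E; F; G; H] holding=A
         pickup(E) → towers=[B; C; D; F; G; H/A] holding=E
         pickup(B) → towers=[C; D; E; F; G; H/A] holding=B
         pickup(F) → towers=[B; C; D; E; G; H/A] holding=F
         pickup(D) → towers=[B; C; E; F; G; H/A] holding=D
         pickup(C) → towers=[B; D; E; F; G; H/A] holding=C  ← match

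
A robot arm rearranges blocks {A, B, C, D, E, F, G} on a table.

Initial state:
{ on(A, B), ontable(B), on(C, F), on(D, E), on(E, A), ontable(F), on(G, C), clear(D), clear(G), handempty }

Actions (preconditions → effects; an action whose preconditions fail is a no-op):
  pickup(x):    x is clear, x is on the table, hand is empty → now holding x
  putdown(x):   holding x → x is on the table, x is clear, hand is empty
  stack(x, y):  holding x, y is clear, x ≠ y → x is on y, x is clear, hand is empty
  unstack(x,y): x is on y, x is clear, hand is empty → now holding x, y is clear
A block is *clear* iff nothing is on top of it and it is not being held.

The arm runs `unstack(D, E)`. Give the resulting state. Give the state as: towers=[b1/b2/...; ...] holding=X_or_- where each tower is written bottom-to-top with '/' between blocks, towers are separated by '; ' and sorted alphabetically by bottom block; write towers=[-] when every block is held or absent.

before: towers=[B/A/E/D; F/C/G] holding=-
pre[unstack(D, E)]: on(D,E) ✓, clear(D) ✓, handempty ✓
all met → apply unstack(D, E)
after:  towers=[B/A/E; F/C/G] holding=D

towers=[B/A/E; F/C/G] holding=D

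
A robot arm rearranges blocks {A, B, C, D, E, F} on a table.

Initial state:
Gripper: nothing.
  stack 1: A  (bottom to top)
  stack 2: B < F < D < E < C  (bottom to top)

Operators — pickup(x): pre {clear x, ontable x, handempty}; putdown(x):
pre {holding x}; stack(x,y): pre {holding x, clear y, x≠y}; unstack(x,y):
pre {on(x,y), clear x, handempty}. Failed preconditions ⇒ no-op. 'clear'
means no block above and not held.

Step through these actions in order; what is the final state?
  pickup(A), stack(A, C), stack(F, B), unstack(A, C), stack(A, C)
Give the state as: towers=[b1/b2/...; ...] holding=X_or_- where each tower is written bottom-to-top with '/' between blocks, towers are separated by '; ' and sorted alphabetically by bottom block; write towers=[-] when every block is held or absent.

step 1 (pickup(A)): towers=[B/F/D/E/C] holding=A
step 2 (stack(A, C)): towers=[B/F/D/E/C/A] holding=-
step 3 (stack(F, B)) [no-op]: towers=[B/F/D/E/C/A] holding=-
step 4 (unstack(A, C)): towers=[B/F/D/E/C] holding=A
step 5 (stack(A, C)): towers=[B/F/D/E/C/A] holding=-

towers=[B/F/D/E/C/A] holding=-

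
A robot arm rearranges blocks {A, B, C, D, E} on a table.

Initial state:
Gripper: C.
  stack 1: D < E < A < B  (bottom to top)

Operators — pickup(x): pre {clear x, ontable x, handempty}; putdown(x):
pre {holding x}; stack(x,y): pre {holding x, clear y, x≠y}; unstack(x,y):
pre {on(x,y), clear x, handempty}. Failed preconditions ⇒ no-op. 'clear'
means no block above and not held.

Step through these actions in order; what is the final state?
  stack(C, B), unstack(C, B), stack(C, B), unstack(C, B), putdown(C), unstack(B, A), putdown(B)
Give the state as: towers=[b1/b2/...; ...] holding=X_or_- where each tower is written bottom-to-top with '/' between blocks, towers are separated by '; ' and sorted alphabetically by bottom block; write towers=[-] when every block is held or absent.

step 1 (stack(C, B)): towers=[D/E/A/B/C] holding=-
step 2 (unstack(C, B)): towers=[D/E/A/B] holding=C
step 3 (stack(C, B)): towers=[D/E/A/B/C] holding=-
step 4 (unstack(C, B)): towers=[D/E/A/B] holding=C
step 5 (putdown(C)): towers=[C; D/E/A/B] holding=-
step 6 (unstack(B, A)): towers=[C; D/E/A] holding=B
step 7 (putdown(B)): towers=[B; C; D/E/A] holding=-

towers=[B; C; D/E/A] holding=-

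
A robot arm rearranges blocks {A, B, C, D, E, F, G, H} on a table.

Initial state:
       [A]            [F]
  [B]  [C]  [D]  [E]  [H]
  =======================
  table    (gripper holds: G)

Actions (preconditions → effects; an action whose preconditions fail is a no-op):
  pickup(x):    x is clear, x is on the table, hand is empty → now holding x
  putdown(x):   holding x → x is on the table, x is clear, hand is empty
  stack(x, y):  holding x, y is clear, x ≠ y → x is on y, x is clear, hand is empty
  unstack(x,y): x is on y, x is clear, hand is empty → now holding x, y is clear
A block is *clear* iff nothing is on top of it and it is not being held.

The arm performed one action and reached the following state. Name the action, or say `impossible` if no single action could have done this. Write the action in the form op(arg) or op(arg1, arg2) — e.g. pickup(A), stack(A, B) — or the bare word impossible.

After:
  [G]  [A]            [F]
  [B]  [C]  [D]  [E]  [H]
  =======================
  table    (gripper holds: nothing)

stack(G, B)

target: towers=[B/G; C/A; D; E; H/F] holding=-
        putdown(G) → towers=[B; C/A; D; E; G; H/F] holding=-
       stack(G, A) → towers=[B; C/A/G; D; E; H/F] holding=-
       stack(G, E) → towers=[B; C/A; D; E/G; H/F] holding=-
       stack(G, B) → towers=[B/G; C/A; D; E; H/F] holding=-  ← match
       stack(G, F) → towers=[B; C/A; D; E; H/F/G] holding=-
       stack(G, D) → towers=[B; C/A; D/G; E; H/F] holding=-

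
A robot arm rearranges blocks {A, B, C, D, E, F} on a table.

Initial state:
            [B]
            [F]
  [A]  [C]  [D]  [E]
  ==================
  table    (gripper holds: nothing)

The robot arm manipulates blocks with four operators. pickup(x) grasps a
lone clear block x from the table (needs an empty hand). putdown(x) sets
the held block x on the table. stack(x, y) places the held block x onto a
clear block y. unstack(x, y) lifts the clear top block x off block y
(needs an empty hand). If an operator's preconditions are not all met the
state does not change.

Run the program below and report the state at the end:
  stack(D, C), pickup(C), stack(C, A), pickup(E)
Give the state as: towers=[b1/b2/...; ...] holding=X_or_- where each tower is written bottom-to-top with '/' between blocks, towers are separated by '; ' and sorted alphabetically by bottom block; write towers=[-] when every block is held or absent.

step 1 (stack(D, C)) [no-op]: towers=[A; C; D/F/B; E] holding=-
step 2 (pickup(C)): towers=[A; D/F/B; E] holding=C
step 3 (stack(C, A)): towers=[A/C; D/F/B; E] holding=-
step 4 (pickup(E)): towers=[A/C; D/F/B] holding=E

towers=[A/C; D/F/B] holding=E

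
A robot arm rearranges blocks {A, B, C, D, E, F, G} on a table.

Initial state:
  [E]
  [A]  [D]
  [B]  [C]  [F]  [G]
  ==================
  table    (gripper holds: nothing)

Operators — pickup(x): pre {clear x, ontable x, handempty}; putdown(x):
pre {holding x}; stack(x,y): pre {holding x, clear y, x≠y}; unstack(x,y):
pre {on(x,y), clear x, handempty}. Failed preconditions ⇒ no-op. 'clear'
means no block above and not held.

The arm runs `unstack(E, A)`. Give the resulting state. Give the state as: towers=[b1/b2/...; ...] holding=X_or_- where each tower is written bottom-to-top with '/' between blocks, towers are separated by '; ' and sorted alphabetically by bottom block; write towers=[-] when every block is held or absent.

before: towers=[B/A/E; C/D; F; G] holding=-
pre[unstack(E, A)]: on(E,A) ✓, clear(E) ✓, handempty ✓
all met → apply unstack(E, A)
after:  towers=[B/A; C/D; F; G] holding=E

towers=[B/A; C/D; F; G] holding=E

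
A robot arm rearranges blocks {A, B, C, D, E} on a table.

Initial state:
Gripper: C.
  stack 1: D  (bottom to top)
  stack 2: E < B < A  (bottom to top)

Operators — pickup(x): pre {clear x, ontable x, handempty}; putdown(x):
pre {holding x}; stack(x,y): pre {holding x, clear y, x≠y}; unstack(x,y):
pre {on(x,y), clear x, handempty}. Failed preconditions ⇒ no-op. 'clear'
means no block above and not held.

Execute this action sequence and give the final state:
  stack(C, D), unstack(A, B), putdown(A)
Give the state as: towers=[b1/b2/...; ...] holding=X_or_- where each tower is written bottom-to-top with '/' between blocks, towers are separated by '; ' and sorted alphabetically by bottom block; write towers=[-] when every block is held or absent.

towers=[A; D/C; E/B] holding=-

step 1 (stack(C, D)): towers=[D/C; E/B/A] holding=-
step 2 (unstack(A, B)): towers=[D/C; E/B] holding=A
step 3 (putdown(A)): towers=[A; D/C; E/B] holding=-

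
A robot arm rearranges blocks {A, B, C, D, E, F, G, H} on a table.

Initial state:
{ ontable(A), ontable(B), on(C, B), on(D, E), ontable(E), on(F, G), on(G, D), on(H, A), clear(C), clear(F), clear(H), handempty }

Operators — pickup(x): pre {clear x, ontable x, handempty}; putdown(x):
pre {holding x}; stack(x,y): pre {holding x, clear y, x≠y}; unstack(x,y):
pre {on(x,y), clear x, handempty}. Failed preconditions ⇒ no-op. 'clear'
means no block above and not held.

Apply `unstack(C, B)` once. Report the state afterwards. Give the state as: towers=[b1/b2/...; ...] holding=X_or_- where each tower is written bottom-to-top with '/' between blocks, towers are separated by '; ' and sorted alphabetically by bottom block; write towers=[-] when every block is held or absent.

before: towers=[A/H; B/C; E/D/G/F] holding=-
pre[unstack(C, B)]: on(C,B) ✓, clear(C) ✓, handempty ✓
all met → apply unstack(C, B)
after:  towers=[A/H; B; E/D/G/F] holding=C

towers=[A/H; B; E/D/G/F] holding=C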